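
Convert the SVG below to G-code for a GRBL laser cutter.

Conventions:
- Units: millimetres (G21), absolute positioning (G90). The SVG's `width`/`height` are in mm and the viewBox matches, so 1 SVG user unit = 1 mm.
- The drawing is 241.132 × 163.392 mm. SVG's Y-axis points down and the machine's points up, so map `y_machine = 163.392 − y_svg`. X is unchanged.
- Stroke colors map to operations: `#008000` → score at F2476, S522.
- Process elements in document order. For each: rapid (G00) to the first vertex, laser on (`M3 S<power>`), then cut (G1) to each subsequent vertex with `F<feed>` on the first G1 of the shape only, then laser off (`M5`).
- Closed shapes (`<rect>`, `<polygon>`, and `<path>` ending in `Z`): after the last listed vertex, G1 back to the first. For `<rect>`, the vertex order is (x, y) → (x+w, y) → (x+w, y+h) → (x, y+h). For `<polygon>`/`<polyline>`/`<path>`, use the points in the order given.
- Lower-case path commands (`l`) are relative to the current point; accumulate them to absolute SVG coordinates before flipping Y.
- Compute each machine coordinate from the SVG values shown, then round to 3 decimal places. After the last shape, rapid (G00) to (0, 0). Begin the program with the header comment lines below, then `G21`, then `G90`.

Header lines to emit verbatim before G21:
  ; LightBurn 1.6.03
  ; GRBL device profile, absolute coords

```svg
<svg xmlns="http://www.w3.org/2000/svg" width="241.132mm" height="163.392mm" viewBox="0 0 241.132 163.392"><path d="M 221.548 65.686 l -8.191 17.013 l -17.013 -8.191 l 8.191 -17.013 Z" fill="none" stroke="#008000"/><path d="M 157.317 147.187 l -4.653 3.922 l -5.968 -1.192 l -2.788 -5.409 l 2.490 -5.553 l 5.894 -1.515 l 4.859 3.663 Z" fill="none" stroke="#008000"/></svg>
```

Since the viewBox matches the mm dimensions, user units are millimetres directly. The only transform is the Y-flip y_m = 163.392 − y_svg.

Shape 1 is a regular polygon drawn with `<path>`. Its stroke #008000 means score at S522, F2476. After flipping Y the toolpath is (221.548,97.706) → (213.357,80.693) → (196.344,88.884) → (204.535,105.897) → (221.548,97.706), returning to the start.

Shape 2 is a regular polygon drawn with `<path>`. Its stroke #008000 means score at S522, F2476. After flipping Y the toolpath is (157.317,16.205) → (152.664,12.283) → (146.696,13.475) → (143.908,18.884) → (146.398,24.437) → (152.292,25.952) → (157.151,22.289) → (157.317,16.205), returning to the start.

; LightBurn 1.6.03
; GRBL device profile, absolute coords
G21
G90
G00 X221.548 Y97.706
M3 S522
G1 X213.357 Y80.693 F2476
G1 X196.344 Y88.884
G1 X204.535 Y105.897
G1 X221.548 Y97.706
M5
G00 X157.317 Y16.205
M3 S522
G1 X152.664 Y12.283 F2476
G1 X146.696 Y13.475
G1 X143.908 Y18.884
G1 X146.398 Y24.437
G1 X152.292 Y25.952
G1 X157.151 Y22.289
G1 X157.317 Y16.205
M5
G00 X0.000 Y0.000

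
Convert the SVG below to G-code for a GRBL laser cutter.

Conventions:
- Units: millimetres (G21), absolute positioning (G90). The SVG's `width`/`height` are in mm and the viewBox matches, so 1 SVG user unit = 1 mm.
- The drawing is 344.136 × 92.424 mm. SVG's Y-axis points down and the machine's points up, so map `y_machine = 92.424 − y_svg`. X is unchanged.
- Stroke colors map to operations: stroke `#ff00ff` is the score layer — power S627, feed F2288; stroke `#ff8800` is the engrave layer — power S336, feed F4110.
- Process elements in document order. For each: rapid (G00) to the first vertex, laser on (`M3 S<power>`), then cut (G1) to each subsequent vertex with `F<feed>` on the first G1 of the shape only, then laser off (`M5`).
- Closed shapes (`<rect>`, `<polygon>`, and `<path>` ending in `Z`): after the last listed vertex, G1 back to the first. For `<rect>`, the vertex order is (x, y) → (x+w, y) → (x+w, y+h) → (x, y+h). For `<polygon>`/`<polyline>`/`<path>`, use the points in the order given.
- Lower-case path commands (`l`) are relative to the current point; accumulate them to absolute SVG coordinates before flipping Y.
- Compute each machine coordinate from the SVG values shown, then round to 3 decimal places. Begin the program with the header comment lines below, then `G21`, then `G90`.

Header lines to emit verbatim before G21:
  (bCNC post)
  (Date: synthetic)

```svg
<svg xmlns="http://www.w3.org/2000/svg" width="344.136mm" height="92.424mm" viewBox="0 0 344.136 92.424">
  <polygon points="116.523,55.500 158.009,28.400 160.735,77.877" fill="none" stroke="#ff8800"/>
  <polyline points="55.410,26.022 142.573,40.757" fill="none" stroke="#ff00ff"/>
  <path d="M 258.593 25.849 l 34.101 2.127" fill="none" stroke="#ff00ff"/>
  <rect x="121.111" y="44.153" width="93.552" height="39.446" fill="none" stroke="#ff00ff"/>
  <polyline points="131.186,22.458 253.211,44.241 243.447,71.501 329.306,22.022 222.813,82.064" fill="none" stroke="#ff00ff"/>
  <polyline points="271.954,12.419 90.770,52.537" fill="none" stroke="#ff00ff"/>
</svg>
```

Since the viewBox matches the mm dimensions, user units are millimetres directly. The only transform is the Y-flip y_m = 92.424 − y_svg.

Shape 1 is a regular polygon drawn with `<polygon>`. Its stroke #ff8800 means engrave at S336, F4110. After flipping Y the toolpath is (116.523,36.924) → (158.009,64.024) → (160.735,14.547) → (116.523,36.924), returning to the start.

Shape 2 is a line segment drawn with `<polyline>`. Its stroke #ff00ff means score at S627, F2288. After flipping Y the toolpath is (55.410,66.402) → (142.573,51.667).

Shape 3 is a line segment drawn with `<path>`. Its stroke #ff00ff means score at S627, F2288. After flipping Y the toolpath is (258.593,66.575) → (292.694,64.448).

Shape 4 is a rectangle drawn with `<rect>`. Its stroke #ff00ff means score at S627, F2288. After flipping Y the toolpath is (121.111,48.271) → (214.663,48.271) → (214.663,8.825) → (121.111,8.825) → (121.111,48.271), returning to the start.

Shape 5 is a open polyline drawn with `<polyline>`. Its stroke #ff00ff means score at S627, F2288. After flipping Y the toolpath is (131.186,69.966) → (253.211,48.183) → (243.447,20.923) → (329.306,70.402) → (222.813,10.360).

Shape 6 is a line segment drawn with `<polyline>`. Its stroke #ff00ff means score at S627, F2288. After flipping Y the toolpath is (271.954,80.005) → (90.770,39.887).

(bCNC post)
(Date: synthetic)
G21
G90
G00 X116.523 Y36.924
M3 S336
G1 X158.009 Y64.024 F4110
G1 X160.735 Y14.547
G1 X116.523 Y36.924
M5
G00 X55.410 Y66.402
M3 S627
G1 X142.573 Y51.667 F2288
M5
G00 X258.593 Y66.575
M3 S627
G1 X292.694 Y64.448 F2288
M5
G00 X121.111 Y48.271
M3 S627
G1 X214.663 Y48.271 F2288
G1 X214.663 Y8.825
G1 X121.111 Y8.825
G1 X121.111 Y48.271
M5
G00 X131.186 Y69.966
M3 S627
G1 X253.211 Y48.183 F2288
G1 X243.447 Y20.923
G1 X329.306 Y70.402
G1 X222.813 Y10.360
M5
G00 X271.954 Y80.005
M3 S627
G1 X90.770 Y39.887 F2288
M5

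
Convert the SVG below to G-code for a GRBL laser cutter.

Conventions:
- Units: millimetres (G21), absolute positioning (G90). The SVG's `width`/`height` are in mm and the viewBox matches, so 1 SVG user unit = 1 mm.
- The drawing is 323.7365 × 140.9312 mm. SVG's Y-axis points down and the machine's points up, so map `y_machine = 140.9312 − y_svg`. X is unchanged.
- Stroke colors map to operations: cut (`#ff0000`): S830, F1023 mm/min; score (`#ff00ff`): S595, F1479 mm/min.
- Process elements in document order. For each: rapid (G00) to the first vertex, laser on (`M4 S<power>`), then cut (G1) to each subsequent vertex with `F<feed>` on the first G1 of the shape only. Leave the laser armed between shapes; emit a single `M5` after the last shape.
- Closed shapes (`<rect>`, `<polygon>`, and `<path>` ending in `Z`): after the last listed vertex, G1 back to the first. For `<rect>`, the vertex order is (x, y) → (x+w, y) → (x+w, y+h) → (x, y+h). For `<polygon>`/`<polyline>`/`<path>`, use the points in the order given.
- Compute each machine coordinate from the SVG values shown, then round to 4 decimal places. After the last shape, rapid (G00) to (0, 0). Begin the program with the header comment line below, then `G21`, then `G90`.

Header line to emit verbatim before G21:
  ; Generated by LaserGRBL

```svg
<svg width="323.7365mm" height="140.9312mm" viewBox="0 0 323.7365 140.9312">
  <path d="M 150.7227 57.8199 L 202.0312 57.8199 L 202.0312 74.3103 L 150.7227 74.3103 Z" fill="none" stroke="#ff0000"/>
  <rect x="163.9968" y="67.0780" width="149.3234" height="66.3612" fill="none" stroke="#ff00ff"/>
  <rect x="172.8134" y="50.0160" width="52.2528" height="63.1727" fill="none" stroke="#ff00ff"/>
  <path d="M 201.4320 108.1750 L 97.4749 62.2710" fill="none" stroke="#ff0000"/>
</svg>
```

1 u = 1 mm; y_m = 140.9312 − y.

[1] `<path>` rectangle, #ff0000→cut S830 F1023: (150.7227,83.1113) → (202.0312,83.1113) → (202.0312,66.6209) → (150.7227,66.6209) → (150.7227,83.1113) (closed)

[2] `<rect>` rectangle, #ff00ff→score S595 F1479: (163.9968,73.8532) → (313.3202,73.8532) → (313.3202,7.4920) → (163.9968,7.4920) → (163.9968,73.8532) (closed)

[3] `<rect>` rectangle, #ff00ff→score S595 F1479: (172.8134,90.9152) → (225.0662,90.9152) → (225.0662,27.7425) → (172.8134,27.7425) → (172.8134,90.9152) (closed)

[4] `<path>` line segment, #ff0000→cut S830 F1023: (201.4320,32.7562) → (97.4749,78.6602)

; Generated by LaserGRBL
G21
G90
G00 X150.7227 Y83.1113
M4 S830
G1 X202.0312 Y83.1113 F1023
G1 X202.0312 Y66.6209
G1 X150.7227 Y66.6209
G1 X150.7227 Y83.1113
G00 X163.9968 Y73.8532
M4 S595
G1 X313.3202 Y73.8532 F1479
G1 X313.3202 Y7.4920
G1 X163.9968 Y7.4920
G1 X163.9968 Y73.8532
G00 X172.8134 Y90.9152
M4 S595
G1 X225.0662 Y90.9152 F1479
G1 X225.0662 Y27.7425
G1 X172.8134 Y27.7425
G1 X172.8134 Y90.9152
G00 X201.4320 Y32.7562
M4 S830
G1 X97.4749 Y78.6602 F1023
M5
G00 X0.0000 Y0.0000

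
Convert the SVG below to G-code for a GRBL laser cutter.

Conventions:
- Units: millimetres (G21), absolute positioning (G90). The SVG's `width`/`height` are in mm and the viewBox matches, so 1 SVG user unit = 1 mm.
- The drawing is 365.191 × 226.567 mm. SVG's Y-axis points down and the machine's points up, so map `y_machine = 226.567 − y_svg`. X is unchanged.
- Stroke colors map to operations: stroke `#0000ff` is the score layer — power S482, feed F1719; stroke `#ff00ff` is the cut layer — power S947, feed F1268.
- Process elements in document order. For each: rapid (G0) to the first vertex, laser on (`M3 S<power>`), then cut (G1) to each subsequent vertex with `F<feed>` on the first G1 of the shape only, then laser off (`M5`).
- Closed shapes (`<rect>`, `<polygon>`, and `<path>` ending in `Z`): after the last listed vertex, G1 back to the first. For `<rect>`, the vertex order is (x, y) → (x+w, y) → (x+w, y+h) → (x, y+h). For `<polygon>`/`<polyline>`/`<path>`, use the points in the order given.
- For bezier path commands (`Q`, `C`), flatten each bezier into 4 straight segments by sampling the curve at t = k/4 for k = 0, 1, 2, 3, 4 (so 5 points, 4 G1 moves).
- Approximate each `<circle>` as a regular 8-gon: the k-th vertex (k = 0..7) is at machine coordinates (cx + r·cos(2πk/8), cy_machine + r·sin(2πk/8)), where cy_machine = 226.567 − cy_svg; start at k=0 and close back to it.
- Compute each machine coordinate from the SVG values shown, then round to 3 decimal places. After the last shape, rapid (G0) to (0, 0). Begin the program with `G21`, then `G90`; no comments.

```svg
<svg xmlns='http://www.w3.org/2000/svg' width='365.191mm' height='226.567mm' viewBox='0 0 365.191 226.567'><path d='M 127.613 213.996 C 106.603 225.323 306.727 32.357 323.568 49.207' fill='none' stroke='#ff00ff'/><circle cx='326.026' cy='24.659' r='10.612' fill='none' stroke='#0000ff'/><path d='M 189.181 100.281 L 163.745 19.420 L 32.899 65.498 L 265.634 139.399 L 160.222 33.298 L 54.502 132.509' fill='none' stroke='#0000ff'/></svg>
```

Since the viewBox matches the mm dimensions, user units are millimetres directly. The only transform is the Y-flip y_m = 226.567 − y_svg.

Shape 1 is a cubic bezier drawn with `<path>`. Its stroke #ff00ff means cut at S947, F1268. After flipping Y the toolpath is (127.613,12.571) → (146.999,35.910) → (211.396,97.037) → (282.891,157.127) → (323.568,177.360).

Shape 2 is a circle drawn with `<circle>`. Its stroke #0000ff means score at S482, F1719. After flipping Y the toolpath is (336.638,201.908) → (333.530,209.412) → (326.026,212.520) → (318.522,209.412) → (315.414,201.908) → (318.522,194.404) → (326.026,191.296) → (333.530,194.404) → (336.638,201.908), returning to the start.

Shape 3 is a open polyline drawn with `<path>`. Its stroke #0000ff means score at S482, F1719. After flipping Y the toolpath is (189.181,126.286) → (163.745,207.147) → (32.899,161.069) → (265.634,87.168) → (160.222,193.269) → (54.502,94.058).

G21
G90
G0 X127.613 Y12.571
M3 S947
G1 X146.999 Y35.910 F1268
G1 X211.396 Y97.037
G1 X282.891 Y157.127
G1 X323.568 Y177.360
M5
G0 X336.638 Y201.908
M3 S482
G1 X333.530 Y209.412 F1719
G1 X326.026 Y212.520
G1 X318.522 Y209.412
G1 X315.414 Y201.908
G1 X318.522 Y194.404
G1 X326.026 Y191.296
G1 X333.530 Y194.404
G1 X336.638 Y201.908
M5
G0 X189.181 Y126.286
M3 S482
G1 X163.745 Y207.147 F1719
G1 X32.899 Y161.069
G1 X265.634 Y87.168
G1 X160.222 Y193.269
G1 X54.502 Y94.058
M5
G0 X0.000 Y0.000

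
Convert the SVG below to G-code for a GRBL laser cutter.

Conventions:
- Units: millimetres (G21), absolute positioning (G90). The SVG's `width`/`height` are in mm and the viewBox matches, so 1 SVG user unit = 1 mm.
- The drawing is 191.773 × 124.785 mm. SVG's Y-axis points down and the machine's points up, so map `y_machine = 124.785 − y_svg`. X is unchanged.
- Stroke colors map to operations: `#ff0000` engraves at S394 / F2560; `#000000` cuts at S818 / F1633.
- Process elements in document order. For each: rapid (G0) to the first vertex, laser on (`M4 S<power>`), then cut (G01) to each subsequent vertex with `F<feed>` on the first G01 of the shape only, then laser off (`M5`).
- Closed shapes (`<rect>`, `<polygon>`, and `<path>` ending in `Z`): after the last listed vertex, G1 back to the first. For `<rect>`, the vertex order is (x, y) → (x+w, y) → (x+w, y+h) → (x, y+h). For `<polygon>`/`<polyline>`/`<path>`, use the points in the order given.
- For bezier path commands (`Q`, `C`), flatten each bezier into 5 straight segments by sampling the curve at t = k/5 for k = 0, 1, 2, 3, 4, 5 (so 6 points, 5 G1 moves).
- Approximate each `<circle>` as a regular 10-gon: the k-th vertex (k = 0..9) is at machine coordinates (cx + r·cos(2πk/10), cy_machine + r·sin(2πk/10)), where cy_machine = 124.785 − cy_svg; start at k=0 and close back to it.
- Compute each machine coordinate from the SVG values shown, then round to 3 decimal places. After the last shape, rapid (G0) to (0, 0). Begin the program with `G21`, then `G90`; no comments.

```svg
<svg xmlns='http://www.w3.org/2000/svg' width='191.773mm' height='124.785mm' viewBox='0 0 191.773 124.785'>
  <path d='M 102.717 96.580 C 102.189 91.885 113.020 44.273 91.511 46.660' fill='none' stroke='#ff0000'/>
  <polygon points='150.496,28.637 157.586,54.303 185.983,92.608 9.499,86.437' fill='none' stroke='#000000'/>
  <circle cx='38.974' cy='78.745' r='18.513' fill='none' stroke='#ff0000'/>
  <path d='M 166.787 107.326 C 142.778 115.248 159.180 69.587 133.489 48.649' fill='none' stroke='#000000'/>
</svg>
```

G21
G90
G0 X102.717 Y28.205
M4 S394
G01 X103.414 Y35.429 F2560
G01 X104.739 Y48.493
G01 X104.595 Y62.937
G01 X100.885 Y74.301
G01 X91.511 Y78.125
M5
G0 X150.496 Y96.148
M4 S818
G01 X157.586 Y70.482 F1633
G01 X185.983 Y32.177
G01 X9.499 Y38.348
G01 X150.496 Y96.148
M5
G0 X57.487 Y46.040
M4 S394
G01 X53.951 Y56.922 F2560
G01 X44.695 Y63.647
G01 X33.253 Y63.647
G01 X23.997 Y56.922
G01 X20.461 Y46.040
G01 X23.997 Y35.158
G01 X33.253 Y28.433
G01 X44.695 Y28.433
G01 X53.951 Y35.158
G01 X57.487 Y46.040
M5
G0 X166.787 Y17.459
M4 S818
G01 X156.571 Y18.509 F1633
G01 X152.093 Y28.661
G01 X149.394 Y44.155
G01 X144.512 Y61.233
G01 X133.489 Y76.136
M5
G0 X0.000 Y0.000

viewBox `0 0 191.773 124.785` with mm width/height → 1 unit = 1 mm. Flip: y_m = 124.785 − y_svg.

**Shape 1** — `<path>` cubic bezier, stroke `#ff0000` → engrave (S394, F2560). Control points (SVG): P0=(102.717,96.580), P1=(102.189,91.885), P2=(113.020,44.273), P3=(91.511,46.660); sampled at t=k/5. Machine vertices: (102.717,28.205) → (103.414,35.429) → (104.739,48.493) → (104.595,62.937) → (100.885,74.301) → (91.511,78.125). Open path.

**Shape 2** — `<polygon>` closed polygon, stroke `#000000` → cut (S818, F1633). Machine vertices: (150.496,96.148) → (157.586,70.482) → (185.983,32.177) → (9.499,38.348) → (150.496,96.148). Closed: final G1 returns to the first vertex.

**Shape 3** — `<circle>` circle, stroke `#ff0000` → engrave (S394, F2560). Machine vertices: (57.487,46.040) → (53.951,56.922) → (44.695,63.647) → (33.253,63.647) → (23.997,56.922) → (20.461,46.040) → (23.997,35.158) → (33.253,28.433) → (44.695,28.433) → (53.951,35.158) → (57.487,46.040). Closed: final G1 returns to the first vertex.

**Shape 4** — `<path>` cubic bezier, stroke `#000000` → cut (S818, F1633). Control points (SVG): P0=(166.787,107.326), P1=(142.778,115.248), P2=(159.180,69.587), P3=(133.489,48.649); sampled at t=k/5. Machine vertices: (166.787,17.459) → (156.571,18.509) → (152.093,28.661) → (149.394,44.155) → (144.512,61.233) → (133.489,76.136). Open path.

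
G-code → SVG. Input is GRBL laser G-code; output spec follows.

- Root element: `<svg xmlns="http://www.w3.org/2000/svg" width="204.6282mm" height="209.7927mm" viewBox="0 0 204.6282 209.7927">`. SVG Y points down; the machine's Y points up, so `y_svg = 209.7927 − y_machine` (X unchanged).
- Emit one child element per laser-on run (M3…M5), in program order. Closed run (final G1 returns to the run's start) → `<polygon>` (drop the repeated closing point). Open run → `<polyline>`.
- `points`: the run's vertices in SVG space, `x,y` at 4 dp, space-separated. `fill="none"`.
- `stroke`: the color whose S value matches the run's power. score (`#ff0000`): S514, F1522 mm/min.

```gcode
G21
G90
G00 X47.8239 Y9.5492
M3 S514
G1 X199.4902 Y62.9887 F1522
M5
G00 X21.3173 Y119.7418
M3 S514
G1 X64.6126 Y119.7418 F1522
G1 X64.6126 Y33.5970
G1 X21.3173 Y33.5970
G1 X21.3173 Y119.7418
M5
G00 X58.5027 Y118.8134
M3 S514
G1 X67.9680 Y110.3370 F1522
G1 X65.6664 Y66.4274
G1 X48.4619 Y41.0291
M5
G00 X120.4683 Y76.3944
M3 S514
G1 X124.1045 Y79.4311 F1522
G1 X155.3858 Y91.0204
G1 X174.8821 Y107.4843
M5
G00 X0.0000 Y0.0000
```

Each laser-on run becomes one SVG element. Flip Y back into SVG space with y_svg = 209.7927 − y_machine. Every run uses S514, so all elements get stroke `#ff0000` (score).

Run 1: The run is open, so emit a `<polyline>` with points (Y-flipped): 47.8239,200.2435 199.4902,146.8040.

Run 2: The run returns to its start, so emit a `<polygon>` with points (Y-flipped): 21.3173,90.0509 64.6126,90.0509 64.6126,176.1957 21.3173,176.1957.

Run 3: The run is open, so emit a `<polyline>` with points (Y-flipped): 58.5027,90.9793 67.9680,99.4557 65.6664,143.3653 48.4619,168.7636.

Run 4: The run is open, so emit a `<polyline>` with points (Y-flipped): 120.4683,133.3983 124.1045,130.3616 155.3858,118.7723 174.8821,102.3084.

<svg xmlns="http://www.w3.org/2000/svg" width="204.6282mm" height="209.7927mm" viewBox="0 0 204.6282 209.7927">
  <polyline points="47.8239,200.2435 199.4902,146.8040" fill="none" stroke="#ff0000"/>
  <polygon points="21.3173,90.0509 64.6126,90.0509 64.6126,176.1957 21.3173,176.1957" fill="none" stroke="#ff0000"/>
  <polyline points="58.5027,90.9793 67.9680,99.4557 65.6664,143.3653 48.4619,168.7636" fill="none" stroke="#ff0000"/>
  <polyline points="120.4683,133.3983 124.1045,130.3616 155.3858,118.7723 174.8821,102.3084" fill="none" stroke="#ff0000"/>
</svg>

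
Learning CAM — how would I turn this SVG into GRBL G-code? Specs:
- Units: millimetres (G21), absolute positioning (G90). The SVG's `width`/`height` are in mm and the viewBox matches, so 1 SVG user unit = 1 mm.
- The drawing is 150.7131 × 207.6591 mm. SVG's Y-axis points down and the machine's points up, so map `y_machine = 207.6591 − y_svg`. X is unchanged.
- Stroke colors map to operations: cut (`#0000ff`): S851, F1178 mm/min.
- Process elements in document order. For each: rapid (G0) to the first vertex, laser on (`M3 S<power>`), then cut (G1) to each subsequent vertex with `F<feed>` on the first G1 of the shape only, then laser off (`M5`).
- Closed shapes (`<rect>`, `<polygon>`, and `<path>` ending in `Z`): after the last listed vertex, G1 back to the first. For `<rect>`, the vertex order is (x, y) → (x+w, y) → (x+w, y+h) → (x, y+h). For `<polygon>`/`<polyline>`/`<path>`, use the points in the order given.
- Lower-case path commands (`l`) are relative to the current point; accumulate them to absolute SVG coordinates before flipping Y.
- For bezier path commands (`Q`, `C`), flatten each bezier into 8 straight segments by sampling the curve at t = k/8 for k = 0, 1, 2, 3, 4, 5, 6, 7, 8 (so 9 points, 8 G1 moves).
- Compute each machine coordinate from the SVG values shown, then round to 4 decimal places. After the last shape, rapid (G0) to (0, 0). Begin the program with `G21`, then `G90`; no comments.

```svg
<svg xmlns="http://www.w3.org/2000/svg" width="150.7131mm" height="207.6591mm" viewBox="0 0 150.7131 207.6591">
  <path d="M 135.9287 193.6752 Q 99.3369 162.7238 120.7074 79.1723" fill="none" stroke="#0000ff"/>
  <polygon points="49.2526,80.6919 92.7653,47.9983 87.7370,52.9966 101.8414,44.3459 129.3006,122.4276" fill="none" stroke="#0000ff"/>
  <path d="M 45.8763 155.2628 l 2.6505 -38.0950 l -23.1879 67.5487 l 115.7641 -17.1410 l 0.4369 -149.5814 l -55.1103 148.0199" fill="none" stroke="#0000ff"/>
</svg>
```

1 u = 1 mm; y_m = 207.6591 − y.

[1] `<path>` quadratic bezier, #0000ff→cut S851 F1178: (135.9287,13.9839) → (127.6864,22.5436) → (121.2554,32.7471) → (116.6358,44.5943) → (113.8275,58.0853) → (112.8305,73.2201) → (113.6448,89.9986) → (116.2704,108.4208) → (120.7074,128.4868)

[2] `<polygon>` closed polygon, #0000ff→cut S851 F1178: (49.2526,126.9672) → (92.7653,159.6608) → (87.7370,154.6625) → (101.8414,163.3132) → (129.3006,85.2315) → (49.2526,126.9672) (closed)

[3] `<path>` open polyline, #0000ff→cut S851 F1178: (45.8763,52.3963) → (48.5268,90.4913) → (25.3389,22.9426) → (141.1030,40.0836) → (141.5399,189.6650) → (86.4296,41.6451)

G21
G90
G0 X135.9287 Y13.9839
M3 S851
G1 X127.6864 Y22.5436 F1178
G1 X121.2554 Y32.7471
G1 X116.6358 Y44.5943
G1 X113.8275 Y58.0853
G1 X112.8305 Y73.2201
G1 X113.6448 Y89.9986
G1 X116.2704 Y108.4208
G1 X120.7074 Y128.4868
M5
G0 X49.2526 Y126.9672
M3 S851
G1 X92.7653 Y159.6608 F1178
G1 X87.7370 Y154.6625
G1 X101.8414 Y163.3132
G1 X129.3006 Y85.2315
G1 X49.2526 Y126.9672
M5
G0 X45.8763 Y52.3963
M3 S851
G1 X48.5268 Y90.4913 F1178
G1 X25.3389 Y22.9426
G1 X141.1030 Y40.0836
G1 X141.5399 Y189.6650
G1 X86.4296 Y41.6451
M5
G0 X0.0000 Y0.0000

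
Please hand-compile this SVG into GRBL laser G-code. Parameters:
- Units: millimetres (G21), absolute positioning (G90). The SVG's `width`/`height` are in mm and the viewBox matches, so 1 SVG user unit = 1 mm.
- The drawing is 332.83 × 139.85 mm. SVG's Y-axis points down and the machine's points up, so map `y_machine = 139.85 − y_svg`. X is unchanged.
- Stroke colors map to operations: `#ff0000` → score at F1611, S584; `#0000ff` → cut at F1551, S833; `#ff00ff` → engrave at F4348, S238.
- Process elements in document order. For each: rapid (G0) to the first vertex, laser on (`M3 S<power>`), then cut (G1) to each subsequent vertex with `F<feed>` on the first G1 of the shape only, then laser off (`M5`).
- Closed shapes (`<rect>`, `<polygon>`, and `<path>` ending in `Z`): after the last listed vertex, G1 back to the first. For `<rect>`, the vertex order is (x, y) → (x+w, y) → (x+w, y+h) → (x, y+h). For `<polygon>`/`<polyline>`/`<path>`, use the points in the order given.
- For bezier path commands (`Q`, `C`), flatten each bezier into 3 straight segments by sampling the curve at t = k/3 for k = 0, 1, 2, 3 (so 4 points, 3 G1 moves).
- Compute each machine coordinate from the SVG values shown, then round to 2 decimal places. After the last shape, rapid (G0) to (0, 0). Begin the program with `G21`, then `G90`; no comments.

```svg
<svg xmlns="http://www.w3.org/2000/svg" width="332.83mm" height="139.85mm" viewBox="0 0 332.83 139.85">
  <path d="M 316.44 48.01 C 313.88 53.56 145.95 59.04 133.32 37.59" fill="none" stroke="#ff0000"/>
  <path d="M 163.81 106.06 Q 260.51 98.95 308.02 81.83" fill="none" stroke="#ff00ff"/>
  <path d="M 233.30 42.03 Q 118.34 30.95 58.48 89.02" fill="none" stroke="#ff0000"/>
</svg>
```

1 u = 1 mm; y_m = 139.85 − y.

[1] `<path>` cubic bezier, #ff0000→score S584 F1611: (316.44,91.84) → (270.63,87.31) → (185.84,88.79) → (133.32,102.26)

[2] `<path>` quadratic bezier, #ff00ff→engrave S238 F4348: (163.81,33.79) → (222.81,39.64) → (270.88,47.72) → (308.02,58.02)

[3] `<path>` quadratic bezier, #ff0000→score S584 F1611: (233.30,97.82) → (162.78,97.52) → (104.51,81.86) → (58.48,50.83)

G21
G90
G0 X316.44 Y91.84
M3 S584
G1 X270.63 Y87.31 F1611
G1 X185.84 Y88.79
G1 X133.32 Y102.26
M5
G0 X163.81 Y33.79
M3 S238
G1 X222.81 Y39.64 F4348
G1 X270.88 Y47.72
G1 X308.02 Y58.02
M5
G0 X233.30 Y97.82
M3 S584
G1 X162.78 Y97.52 F1611
G1 X104.51 Y81.86
G1 X58.48 Y50.83
M5
G0 X0.00 Y0.00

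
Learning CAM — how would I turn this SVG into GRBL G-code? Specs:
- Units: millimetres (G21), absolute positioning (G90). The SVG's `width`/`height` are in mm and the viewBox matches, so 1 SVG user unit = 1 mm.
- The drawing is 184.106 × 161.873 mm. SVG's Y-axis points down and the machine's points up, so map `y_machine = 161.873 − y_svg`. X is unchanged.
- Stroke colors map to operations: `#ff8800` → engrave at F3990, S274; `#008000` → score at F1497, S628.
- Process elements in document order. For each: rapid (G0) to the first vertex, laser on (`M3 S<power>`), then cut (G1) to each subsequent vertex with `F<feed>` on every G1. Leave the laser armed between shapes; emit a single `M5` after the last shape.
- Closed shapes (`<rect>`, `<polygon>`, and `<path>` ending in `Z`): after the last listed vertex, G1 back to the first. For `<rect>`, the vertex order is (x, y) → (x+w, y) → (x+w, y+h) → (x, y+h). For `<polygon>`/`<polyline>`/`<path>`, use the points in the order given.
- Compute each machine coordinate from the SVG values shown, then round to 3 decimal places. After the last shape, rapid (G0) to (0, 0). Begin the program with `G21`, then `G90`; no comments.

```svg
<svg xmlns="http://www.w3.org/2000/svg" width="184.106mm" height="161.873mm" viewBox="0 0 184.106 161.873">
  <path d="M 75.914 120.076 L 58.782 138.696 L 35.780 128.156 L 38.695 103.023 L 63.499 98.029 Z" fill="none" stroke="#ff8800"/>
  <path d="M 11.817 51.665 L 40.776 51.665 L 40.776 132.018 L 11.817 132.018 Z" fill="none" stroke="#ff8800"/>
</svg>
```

G21
G90
G0 X75.914 Y41.797
M3 S274
G1 X58.782 Y23.177 F3990
G1 X35.780 Y33.717 F3990
G1 X38.695 Y58.850 F3990
G1 X63.499 Y63.844 F3990
G1 X75.914 Y41.797 F3990
G0 X11.817 Y110.208
M3 S274
G1 X40.776 Y110.208 F3990
G1 X40.776 Y29.855 F3990
G1 X11.817 Y29.855 F3990
G1 X11.817 Y110.208 F3990
M5
G0 X0.000 Y0.000

viewBox `0 0 184.106 161.873` with mm width/height → 1 unit = 1 mm. Flip: y_m = 161.873 − y_svg.

**Shape 1** — `<path>` regular polygon, stroke `#ff8800` → engrave (S274, F3990). Machine vertices: (75.914,41.797) → (58.782,23.177) → (35.780,33.717) → (38.695,58.850) → (63.499,63.844) → (75.914,41.797). Closed: final G1 returns to the first vertex.

**Shape 2** — `<path>` rectangle, stroke `#ff8800` → engrave (S274, F3990). Machine vertices: (11.817,110.208) → (40.776,110.208) → (40.776,29.855) → (11.817,29.855) → (11.817,110.208). Closed: final G1 returns to the first vertex.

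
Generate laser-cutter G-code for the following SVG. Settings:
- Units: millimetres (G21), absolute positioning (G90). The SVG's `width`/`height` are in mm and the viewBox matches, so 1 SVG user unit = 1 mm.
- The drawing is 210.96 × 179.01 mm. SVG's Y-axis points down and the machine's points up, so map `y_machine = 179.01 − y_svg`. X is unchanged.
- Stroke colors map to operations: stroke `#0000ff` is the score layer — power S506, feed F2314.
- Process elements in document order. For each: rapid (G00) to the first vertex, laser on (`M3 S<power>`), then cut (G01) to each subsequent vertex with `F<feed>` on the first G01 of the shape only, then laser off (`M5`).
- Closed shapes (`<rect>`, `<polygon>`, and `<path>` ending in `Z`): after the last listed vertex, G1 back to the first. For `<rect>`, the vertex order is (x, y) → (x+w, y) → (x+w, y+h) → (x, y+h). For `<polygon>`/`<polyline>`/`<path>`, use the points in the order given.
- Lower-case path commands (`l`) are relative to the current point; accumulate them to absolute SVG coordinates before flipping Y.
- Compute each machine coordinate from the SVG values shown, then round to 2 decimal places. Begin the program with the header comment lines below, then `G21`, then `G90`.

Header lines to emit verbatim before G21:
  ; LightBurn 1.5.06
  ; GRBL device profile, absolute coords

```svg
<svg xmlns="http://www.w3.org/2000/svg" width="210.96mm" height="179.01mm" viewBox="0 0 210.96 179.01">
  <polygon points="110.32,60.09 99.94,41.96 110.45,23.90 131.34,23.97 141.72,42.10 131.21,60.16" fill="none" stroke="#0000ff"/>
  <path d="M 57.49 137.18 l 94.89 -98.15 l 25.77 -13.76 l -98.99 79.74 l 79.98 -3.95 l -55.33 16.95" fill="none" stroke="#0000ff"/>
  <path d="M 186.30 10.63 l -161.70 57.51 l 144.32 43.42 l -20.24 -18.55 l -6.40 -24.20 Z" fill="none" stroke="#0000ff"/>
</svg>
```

; LightBurn 1.5.06
; GRBL device profile, absolute coords
G21
G90
G00 X110.32 Y118.92
M3 S506
G01 X99.94 Y137.05 F2314
G01 X110.45 Y155.11
G01 X131.34 Y155.04
G01 X141.72 Y136.91
G01 X131.21 Y118.85
G01 X110.32 Y118.92
M5
G00 X57.49 Y41.83
M3 S506
G01 X152.38 Y139.98 F2314
G01 X178.15 Y153.74
G01 X79.16 Y74.00
G01 X159.14 Y77.95
G01 X103.81 Y61.00
M5
G00 X186.30 Y168.38
M3 S506
G01 X24.60 Y110.87 F2314
G01 X168.92 Y67.45
G01 X148.68 Y86.00
G01 X142.28 Y110.20
G01 X186.30 Y168.38
M5

Since the viewBox matches the mm dimensions, user units are millimetres directly. The only transform is the Y-flip y_m = 179.01 − y_svg.

Shape 1 is a regular polygon drawn with `<polygon>`. Its stroke #0000ff means score at S506, F2314. After flipping Y the toolpath is (110.32,118.92) → (99.94,137.05) → (110.45,155.11) → (131.34,155.04) → (141.72,136.91) → (131.21,118.85) → (110.32,118.92), returning to the start.

Shape 2 is a open polyline drawn with `<path>`. Its stroke #0000ff means score at S506, F2314. After flipping Y the toolpath is (57.49,41.83) → (152.38,139.98) → (178.15,153.74) → (79.16,74.00) → (159.14,77.95) → (103.81,61.00).

Shape 3 is a closed polygon drawn with `<path>`. Its stroke #0000ff means score at S506, F2314. After flipping Y the toolpath is (186.30,168.38) → (24.60,110.87) → (168.92,67.45) → (148.68,86.00) → (142.28,110.20) → (186.30,168.38), returning to the start.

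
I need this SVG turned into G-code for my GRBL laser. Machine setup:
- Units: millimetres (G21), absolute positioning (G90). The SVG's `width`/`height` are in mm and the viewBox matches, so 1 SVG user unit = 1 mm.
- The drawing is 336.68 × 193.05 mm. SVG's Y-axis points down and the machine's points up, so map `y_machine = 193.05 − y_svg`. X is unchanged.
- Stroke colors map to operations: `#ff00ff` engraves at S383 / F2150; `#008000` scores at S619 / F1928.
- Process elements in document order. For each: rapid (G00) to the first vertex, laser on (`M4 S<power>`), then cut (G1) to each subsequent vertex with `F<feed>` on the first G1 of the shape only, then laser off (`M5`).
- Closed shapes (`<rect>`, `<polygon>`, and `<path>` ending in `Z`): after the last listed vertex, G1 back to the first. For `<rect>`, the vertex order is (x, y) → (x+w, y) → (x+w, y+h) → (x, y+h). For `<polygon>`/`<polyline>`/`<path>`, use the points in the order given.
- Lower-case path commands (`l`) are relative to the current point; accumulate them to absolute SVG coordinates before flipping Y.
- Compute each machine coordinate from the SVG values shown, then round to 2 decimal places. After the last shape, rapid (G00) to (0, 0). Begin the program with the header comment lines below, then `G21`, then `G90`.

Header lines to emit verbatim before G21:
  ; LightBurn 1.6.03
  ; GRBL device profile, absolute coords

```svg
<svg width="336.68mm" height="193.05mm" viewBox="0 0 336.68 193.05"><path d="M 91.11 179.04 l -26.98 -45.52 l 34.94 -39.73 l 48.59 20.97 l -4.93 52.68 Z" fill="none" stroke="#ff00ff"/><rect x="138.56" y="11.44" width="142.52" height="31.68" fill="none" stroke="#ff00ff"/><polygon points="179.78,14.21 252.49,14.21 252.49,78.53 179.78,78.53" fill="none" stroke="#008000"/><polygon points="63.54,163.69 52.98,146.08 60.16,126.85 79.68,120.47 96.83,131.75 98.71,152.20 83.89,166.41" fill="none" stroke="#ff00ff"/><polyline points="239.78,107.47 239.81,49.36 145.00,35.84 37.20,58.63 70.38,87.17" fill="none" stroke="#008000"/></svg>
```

Since the viewBox matches the mm dimensions, user units are millimetres directly. The only transform is the Y-flip y_m = 193.05 − y_svg.

Shape 1 is a regular polygon drawn with `<path>`. Its stroke #ff00ff means engrave at S383, F2150. After flipping Y the toolpath is (91.11,14.01) → (64.13,59.53) → (99.07,99.26) → (147.66,78.29) → (142.73,25.61) → (91.11,14.01), returning to the start.

Shape 2 is a rectangle drawn with `<rect>`. Its stroke #ff00ff means engrave at S383, F2150. After flipping Y the toolpath is (138.56,181.61) → (281.08,181.61) → (281.08,149.93) → (138.56,149.93) → (138.56,181.61), returning to the start.

Shape 3 is a rectangle drawn with `<polygon>`. Its stroke #008000 means score at S619, F1928. After flipping Y the toolpath is (179.78,178.84) → (252.49,178.84) → (252.49,114.52) → (179.78,114.52) → (179.78,178.84), returning to the start.

Shape 4 is a regular polygon drawn with `<polygon>`. Its stroke #ff00ff means engrave at S383, F2150. After flipping Y the toolpath is (63.54,29.36) → (52.98,46.97) → (60.16,66.20) → (79.68,72.58) → (96.83,61.30) → (98.71,40.85) → (83.89,26.64) → (63.54,29.36), returning to the start.

Shape 5 is a open polyline drawn with `<polyline>`. Its stroke #008000 means score at S619, F1928. After flipping Y the toolpath is (239.78,85.58) → (239.81,143.69) → (145.00,157.21) → (37.20,134.42) → (70.38,105.88).

; LightBurn 1.6.03
; GRBL device profile, absolute coords
G21
G90
G00 X91.11 Y14.01
M4 S383
G1 X64.13 Y59.53 F2150
G1 X99.07 Y99.26
G1 X147.66 Y78.29
G1 X142.73 Y25.61
G1 X91.11 Y14.01
M5
G00 X138.56 Y181.61
M4 S383
G1 X281.08 Y181.61 F2150
G1 X281.08 Y149.93
G1 X138.56 Y149.93
G1 X138.56 Y181.61
M5
G00 X179.78 Y178.84
M4 S619
G1 X252.49 Y178.84 F1928
G1 X252.49 Y114.52
G1 X179.78 Y114.52
G1 X179.78 Y178.84
M5
G00 X63.54 Y29.36
M4 S383
G1 X52.98 Y46.97 F2150
G1 X60.16 Y66.20
G1 X79.68 Y72.58
G1 X96.83 Y61.30
G1 X98.71 Y40.85
G1 X83.89 Y26.64
G1 X63.54 Y29.36
M5
G00 X239.78 Y85.58
M4 S619
G1 X239.81 Y143.69 F1928
G1 X145.00 Y157.21
G1 X37.20 Y134.42
G1 X70.38 Y105.88
M5
G00 X0.00 Y0.00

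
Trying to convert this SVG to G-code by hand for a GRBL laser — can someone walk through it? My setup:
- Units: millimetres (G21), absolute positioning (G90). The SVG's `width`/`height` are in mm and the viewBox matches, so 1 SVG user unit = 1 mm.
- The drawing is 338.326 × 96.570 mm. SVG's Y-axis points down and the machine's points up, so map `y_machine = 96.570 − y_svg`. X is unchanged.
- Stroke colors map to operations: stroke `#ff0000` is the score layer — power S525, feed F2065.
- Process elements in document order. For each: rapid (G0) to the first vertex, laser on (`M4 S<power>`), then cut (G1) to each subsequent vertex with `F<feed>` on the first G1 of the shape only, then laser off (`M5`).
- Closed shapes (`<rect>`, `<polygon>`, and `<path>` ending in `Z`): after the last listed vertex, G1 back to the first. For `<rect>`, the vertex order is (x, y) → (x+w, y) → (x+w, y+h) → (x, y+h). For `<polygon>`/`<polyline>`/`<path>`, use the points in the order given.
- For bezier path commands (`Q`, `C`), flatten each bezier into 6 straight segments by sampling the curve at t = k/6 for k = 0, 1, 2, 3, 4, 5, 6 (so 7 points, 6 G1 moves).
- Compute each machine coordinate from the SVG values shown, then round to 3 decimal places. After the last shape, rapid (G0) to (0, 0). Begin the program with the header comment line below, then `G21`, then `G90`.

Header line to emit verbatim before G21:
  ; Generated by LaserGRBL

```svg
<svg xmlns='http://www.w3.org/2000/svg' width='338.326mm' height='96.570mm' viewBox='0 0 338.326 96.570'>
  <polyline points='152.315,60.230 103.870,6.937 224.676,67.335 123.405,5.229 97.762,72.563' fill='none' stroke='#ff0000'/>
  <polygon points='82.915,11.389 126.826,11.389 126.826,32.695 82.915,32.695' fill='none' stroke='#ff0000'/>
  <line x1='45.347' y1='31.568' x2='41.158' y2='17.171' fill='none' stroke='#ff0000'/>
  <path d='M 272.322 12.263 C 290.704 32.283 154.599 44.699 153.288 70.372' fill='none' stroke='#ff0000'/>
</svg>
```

1 u = 1 mm; y_m = 96.570 − y.

[1] `<polyline>` open polyline, #ff0000→score S525 F2065: (152.315,36.340) → (103.870,89.633) → (224.676,29.235) → (123.405,91.341) → (97.762,24.007)

[2] `<polygon>` rectangle, #ff0000→score S525 F2065: (82.915,85.181) → (126.826,85.181) → (126.826,63.875) → (82.915,63.875) → (82.915,85.181) (closed)

[3] `<line>` line segment, #ff0000→score S525 F2065: (45.347,65.002) → (41.158,79.399)

[4] `<path>` cubic bezier, #ff0000→score S525 F2065: (272.322,84.307) → (269.978,74.834) → (249.922,66.049) → (220.190,57.372) → (188.816,48.225) → (163.837,38.026) → (153.288,26.198)

; Generated by LaserGRBL
G21
G90
G0 X152.315 Y36.340
M4 S525
G1 X103.870 Y89.633 F2065
G1 X224.676 Y29.235
G1 X123.405 Y91.341
G1 X97.762 Y24.007
M5
G0 X82.915 Y85.181
M4 S525
G1 X126.826 Y85.181 F2065
G1 X126.826 Y63.875
G1 X82.915 Y63.875
G1 X82.915 Y85.181
M5
G0 X45.347 Y65.002
M4 S525
G1 X41.158 Y79.399 F2065
M5
G0 X272.322 Y84.307
M4 S525
G1 X269.978 Y74.834 F2065
G1 X249.922 Y66.049
G1 X220.190 Y57.372
G1 X188.816 Y48.225
G1 X163.837 Y38.026
G1 X153.288 Y26.198
M5
G0 X0.000 Y0.000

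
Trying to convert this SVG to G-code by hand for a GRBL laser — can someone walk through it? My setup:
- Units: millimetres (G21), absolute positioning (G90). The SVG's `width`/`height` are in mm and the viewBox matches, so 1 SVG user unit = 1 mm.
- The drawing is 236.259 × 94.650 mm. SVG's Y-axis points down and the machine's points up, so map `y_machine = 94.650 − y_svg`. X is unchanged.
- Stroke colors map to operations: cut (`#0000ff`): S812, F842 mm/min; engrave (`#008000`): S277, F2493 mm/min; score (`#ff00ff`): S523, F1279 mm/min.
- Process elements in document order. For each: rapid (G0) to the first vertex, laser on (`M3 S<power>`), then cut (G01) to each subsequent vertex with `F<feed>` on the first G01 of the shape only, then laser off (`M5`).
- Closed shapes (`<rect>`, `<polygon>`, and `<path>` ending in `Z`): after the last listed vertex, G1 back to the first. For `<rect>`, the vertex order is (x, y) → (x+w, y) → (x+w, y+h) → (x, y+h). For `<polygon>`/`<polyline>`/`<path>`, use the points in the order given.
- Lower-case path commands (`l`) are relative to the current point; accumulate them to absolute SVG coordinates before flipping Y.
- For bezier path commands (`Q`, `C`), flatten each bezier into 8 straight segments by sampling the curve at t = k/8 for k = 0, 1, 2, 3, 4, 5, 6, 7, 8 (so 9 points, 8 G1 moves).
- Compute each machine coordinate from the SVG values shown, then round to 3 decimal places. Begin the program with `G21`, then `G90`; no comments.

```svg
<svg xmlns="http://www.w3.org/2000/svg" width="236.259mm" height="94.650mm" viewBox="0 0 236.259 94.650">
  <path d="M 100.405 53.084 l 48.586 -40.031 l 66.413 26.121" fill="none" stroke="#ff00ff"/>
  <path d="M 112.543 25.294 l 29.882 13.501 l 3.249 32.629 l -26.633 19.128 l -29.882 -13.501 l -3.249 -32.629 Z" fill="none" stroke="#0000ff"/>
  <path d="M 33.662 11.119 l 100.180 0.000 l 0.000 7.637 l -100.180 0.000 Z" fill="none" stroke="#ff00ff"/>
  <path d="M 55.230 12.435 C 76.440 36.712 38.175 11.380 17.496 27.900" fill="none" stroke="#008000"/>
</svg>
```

1 u = 1 mm; y_m = 94.650 − y.

[1] `<path>` open polyline, #ff00ff→score S523 F1279: (100.405,41.566) → (148.991,81.597) → (215.404,55.476)

[2] `<path>` regular polygon, #0000ff→cut S812 F842: (112.543,69.356) → (142.425,55.855) → (145.674,23.226) → (119.041,4.098) → (89.159,17.599) → (85.910,50.228) → (112.543,69.356) (closed)

[3] `<path>` rectangle, #ff00ff→score S523 F1279: (33.662,83.531) → (133.842,83.531) → (133.842,75.894) → (33.662,75.894) → (33.662,83.531) (closed)

[4] `<path>` cubic bezier, #008000→engrave S277 F2493: (55.230,82.215) → (60.546,75.258) → (61.190,71.880) → (58.064,71.009) → (52.071,71.574) → (44.115,72.502) → (35.099,72.722) → (25.924,71.162) → (17.496,66.750)

G21
G90
G0 X100.405 Y41.566
M3 S523
G01 X148.991 Y81.597 F1279
G01 X215.404 Y55.476
M5
G0 X112.543 Y69.356
M3 S812
G01 X142.425 Y55.855 F842
G01 X145.674 Y23.226
G01 X119.041 Y4.098
G01 X89.159 Y17.599
G01 X85.910 Y50.228
G01 X112.543 Y69.356
M5
G0 X33.662 Y83.531
M3 S523
G01 X133.842 Y83.531 F1279
G01 X133.842 Y75.894
G01 X33.662 Y75.894
G01 X33.662 Y83.531
M5
G0 X55.230 Y82.215
M3 S277
G01 X60.546 Y75.258 F2493
G01 X61.190 Y71.880
G01 X58.064 Y71.009
G01 X52.071 Y71.574
G01 X44.115 Y72.502
G01 X35.099 Y72.722
G01 X25.924 Y71.162
G01 X17.496 Y66.750
M5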